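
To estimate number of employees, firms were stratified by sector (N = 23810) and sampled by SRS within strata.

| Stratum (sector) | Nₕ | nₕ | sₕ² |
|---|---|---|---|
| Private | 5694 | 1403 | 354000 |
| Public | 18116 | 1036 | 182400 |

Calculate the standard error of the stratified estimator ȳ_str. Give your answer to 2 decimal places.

10.34

Var(ȳ_str) = Σₕ Wₕ²(1 − fₕ)sₕ²/nₕ with Wₕ = Nₕ/N, N = 23810.
Private: Wₕ = 0.23914322; term = 0.23914322²·(1 − 0.24639972)·354000/1403 = 10.874337.
Public: Wₕ = 0.76085678; term = 0.76085678²·(1 − 0.05718702)·182400/1036 = 96.094043.
Sum = 106.96838.
SE = √(106.96838) = 10.34.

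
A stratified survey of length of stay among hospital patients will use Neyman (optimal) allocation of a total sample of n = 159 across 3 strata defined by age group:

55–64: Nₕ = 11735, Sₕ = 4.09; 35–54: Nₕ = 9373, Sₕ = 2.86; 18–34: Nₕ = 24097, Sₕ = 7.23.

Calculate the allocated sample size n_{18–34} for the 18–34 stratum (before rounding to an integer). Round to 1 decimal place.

111.2

Neyman allocation: nₕ = n·NₕSₕ / Σⱼ NⱼSⱼ.
Σ NⱼSⱼ = 11735·4.09 + 9373·2.86 + 24097·7.23 = 249024.24.
n_{18–34} = 159·24097·7.23 / 249024.24 = 111.2.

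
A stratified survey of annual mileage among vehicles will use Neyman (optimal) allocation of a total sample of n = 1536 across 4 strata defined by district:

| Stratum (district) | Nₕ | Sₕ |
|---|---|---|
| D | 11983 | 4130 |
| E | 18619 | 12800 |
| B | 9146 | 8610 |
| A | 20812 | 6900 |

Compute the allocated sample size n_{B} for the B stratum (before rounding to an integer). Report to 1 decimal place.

237.1

Neyman allocation: nₕ = n·NₕSₕ / Σⱼ NⱼSⱼ.
Σ NⱼSⱼ = 11983·4130 + 18619·12800 + 9146·8610 + 20812·6900 = 5.1016285 × 10^8.
n_{B} = 1536·9146·8610 / (5.1016285 × 10^8) = 237.1.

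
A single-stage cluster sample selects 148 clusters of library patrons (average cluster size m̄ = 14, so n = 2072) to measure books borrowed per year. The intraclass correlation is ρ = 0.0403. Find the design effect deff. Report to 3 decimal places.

deff = 1 + (14 − 1)·0.0403 = 1 + 0.5239 = 1.5239.

1.524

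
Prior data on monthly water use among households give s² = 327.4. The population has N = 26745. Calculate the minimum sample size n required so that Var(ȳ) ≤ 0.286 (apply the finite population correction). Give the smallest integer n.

Without fpc, n₀ = s²/D = 327.4/0.286 = 1144.7552.
With fpc, (1 − n/N)·s²/n ≤ D requires n ≥ n₀/(1 + n₀/N) = 1144.7552/(1 + 1144.7552/26745) = 1097.7679.
Rounding up, n = 1098.

1098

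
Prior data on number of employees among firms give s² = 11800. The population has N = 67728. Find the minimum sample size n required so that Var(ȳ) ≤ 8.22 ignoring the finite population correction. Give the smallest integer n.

1436

Without fpc, n₀ = s²/D = 11800/8.22 = 1435.5231.
Rounding up, n = 1436.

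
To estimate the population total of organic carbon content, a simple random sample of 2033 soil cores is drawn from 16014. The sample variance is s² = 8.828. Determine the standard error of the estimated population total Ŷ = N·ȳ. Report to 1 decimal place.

Var(Ŷ) = N²·Var(ȳ) = N²·(1 − n/N)·s²/n.
f = 2033/16014 = 0.12695142; Var(ȳ) = 0.87304858·8.828/2033 = 0.0037910836.
Var(Ŷ) = 16014² · 0.0037910836 = 972216.55.
SE(Ŷ) = √(972216.55) = 986.0.

986.0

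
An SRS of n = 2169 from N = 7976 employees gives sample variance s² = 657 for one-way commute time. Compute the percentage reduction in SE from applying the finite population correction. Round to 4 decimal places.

f = n/N = 2169/7976 = 0.27194082.
SE_no-fpc = √(s²/n) = 0.55036766; SE_fpc = √((1−f)s²/n) = 0.46960882.
Ratio = √(1−f) = 0.85326384. Reduction = 100·(1 − 0.85326384) = 14.6736%.

14.6736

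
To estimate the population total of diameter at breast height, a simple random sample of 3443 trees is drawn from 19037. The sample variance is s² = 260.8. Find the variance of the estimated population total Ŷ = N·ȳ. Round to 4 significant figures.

Var(Ŷ) = N²·Var(ȳ) = N²·(1 − n/N)·s²/n.
f = 3443/19037 = 0.18085833; Var(ȳ) = 0.81914167·260.8/3443 = 0.062048257.
Var(Ŷ) = 19037² · 0.062048257 = 2.2486746 × 10^7.

2.249 × 10^7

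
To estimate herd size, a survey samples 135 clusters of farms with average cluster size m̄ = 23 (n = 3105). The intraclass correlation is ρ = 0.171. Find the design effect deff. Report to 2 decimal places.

4.76

deff = 1 + (23 − 1)·0.171 = 1 + 3.762 = 4.762.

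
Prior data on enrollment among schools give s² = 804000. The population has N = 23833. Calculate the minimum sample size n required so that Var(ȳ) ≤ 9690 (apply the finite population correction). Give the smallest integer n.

Without fpc, n₀ = s²/D = 804000/9690 = 82.9721.
With fpc, (1 − n/N)·s²/n ≤ D requires n ≥ n₀/(1 + n₀/N) = 82.9721/(1 + 82.9721/23833) = 82.6842.
Rounding up, n = 83.

83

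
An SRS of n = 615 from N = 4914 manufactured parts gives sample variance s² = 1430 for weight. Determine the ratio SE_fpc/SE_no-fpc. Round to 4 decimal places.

f = n/N = 615/4914 = 0.12515263.
SE_no-fpc = √(s²/n) = 1.5248617; SE_fpc = √((1−f)s²/n) = 1.4262531.
Ratio = √(1−f) = 0.93533276.

0.9353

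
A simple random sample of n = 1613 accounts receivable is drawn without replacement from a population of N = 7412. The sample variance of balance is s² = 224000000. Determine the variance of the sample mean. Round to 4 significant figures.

108700

Under SRS without replacement, Var(ȳ) = (1 − f)·s²/n with f = n/N = 1613/7412 = 0.21762008.
Var(ȳ) = (1 − 0.21762008)·224000000/1613 = 0.78237992·138871.67 = 108650.4.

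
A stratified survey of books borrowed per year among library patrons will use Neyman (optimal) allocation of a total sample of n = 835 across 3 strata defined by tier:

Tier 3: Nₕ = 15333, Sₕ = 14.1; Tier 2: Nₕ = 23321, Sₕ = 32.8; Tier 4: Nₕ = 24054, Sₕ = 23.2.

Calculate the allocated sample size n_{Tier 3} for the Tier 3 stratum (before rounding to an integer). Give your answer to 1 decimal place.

117.3

Neyman allocation: nₕ = n·NₕSₕ / Σⱼ NⱼSⱼ.
Σ NⱼSⱼ = 15333·14.1 + 23321·32.8 + 24054·23.2 = 1.5391769 × 10^6.
n_{Tier 3} = 835·15333·14.1 / (1.5391769 × 10^6) = 117.3.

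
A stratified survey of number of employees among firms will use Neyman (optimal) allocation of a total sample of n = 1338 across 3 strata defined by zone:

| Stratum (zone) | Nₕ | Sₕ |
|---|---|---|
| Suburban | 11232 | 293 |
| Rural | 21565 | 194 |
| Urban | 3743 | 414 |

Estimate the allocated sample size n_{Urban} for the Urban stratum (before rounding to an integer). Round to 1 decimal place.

229.8

Neyman allocation: nₕ = n·NₕSₕ / Σⱼ NⱼSⱼ.
Σ NⱼSⱼ = 11232·293 + 21565·194 + 3743·414 = 9.024188 × 10^6.
n_{Urban} = 1338·3743·414 / (9.024188 × 10^6) = 229.8.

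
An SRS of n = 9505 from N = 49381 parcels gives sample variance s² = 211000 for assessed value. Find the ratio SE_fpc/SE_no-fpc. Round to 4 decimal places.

f = n/N = 9505/49381 = 0.19248294.
SE_no-fpc = √(s²/n) = 4.7115648; SE_fpc = √((1−f)s²/n) = 4.2339041.
Ratio = √(1−f) = 0.89861953.

0.8986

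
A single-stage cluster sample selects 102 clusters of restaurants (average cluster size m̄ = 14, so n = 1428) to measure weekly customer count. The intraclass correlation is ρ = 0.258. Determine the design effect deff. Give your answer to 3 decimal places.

deff = 1 + (14 − 1)·0.258 = 1 + 3.354 = 4.354.

4.354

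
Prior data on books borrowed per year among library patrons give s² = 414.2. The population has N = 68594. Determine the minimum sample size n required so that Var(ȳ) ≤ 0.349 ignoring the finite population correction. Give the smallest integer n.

Without fpc, n₀ = s²/D = 414.2/0.349 = 1186.8195.
Rounding up, n = 1187.

1187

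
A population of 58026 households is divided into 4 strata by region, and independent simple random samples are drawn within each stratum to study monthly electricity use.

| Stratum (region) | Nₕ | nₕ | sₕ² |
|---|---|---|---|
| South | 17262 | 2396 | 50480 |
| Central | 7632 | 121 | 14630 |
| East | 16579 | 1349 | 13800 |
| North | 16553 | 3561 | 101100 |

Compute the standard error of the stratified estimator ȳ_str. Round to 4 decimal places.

Var(ȳ_str) = Σₕ Wₕ²(1 − fₕ)sₕ²/nₕ with Wₕ = Nₕ/N, N = 58026.
South: Wₕ = 0.29748733; term = 0.29748733²·(1 − 0.13880199)·50480/2396 = 1.6057299.
Central: Wₕ = 0.13152725; term = 0.13152725²·(1 − 0.01585430)·14630/121 = 2.058495.
East: Wₕ = 0.28571675; term = 0.28571675²·(1 − 0.08136800)·13800/1349 = 0.76714967.
North: Wₕ = 0.28526867; term = 0.28526867²·(1 − 0.21512717)·101100/3561 = 1.8133709.
Sum = 6.2447455.
SE = √(6.2447455) = 2.4989.

2.4989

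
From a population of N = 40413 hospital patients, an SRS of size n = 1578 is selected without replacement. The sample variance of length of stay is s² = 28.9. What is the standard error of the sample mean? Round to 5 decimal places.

Under SRS without replacement, Var(ȳ) = (1 − f)·s²/n with f = n/N = 1578/40413 = 0.03904684.
Var(ȳ) = (1 − 0.03904684)·28.9/1578 = 0.96095316·0.018314322 = 0.017599206.
SE(ȳ) = √(0.017599206) = 0.13266.

0.13266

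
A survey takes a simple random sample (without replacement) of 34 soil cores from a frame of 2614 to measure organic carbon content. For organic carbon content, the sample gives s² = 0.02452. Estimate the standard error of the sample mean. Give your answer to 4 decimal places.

Under SRS without replacement, Var(ȳ) = (1 − f)·s²/n with f = n/N = 34/2614 = 0.01300689.
Var(ȳ) = (1 − 0.01300689)·0.02452/34 = 0.98699311·7.2117647 × 10^-4 = 7.1179621 × 10^-4.
SE(ȳ) = √(7.1179621 × 10^-4) = 0.0267.

0.0267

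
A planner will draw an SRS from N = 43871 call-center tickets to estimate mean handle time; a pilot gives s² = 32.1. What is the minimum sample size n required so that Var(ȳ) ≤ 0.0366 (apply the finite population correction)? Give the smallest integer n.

Without fpc, n₀ = s²/D = 32.1/0.0366 = 877.0492.
With fpc, (1 − n/N)·s²/n ≤ D requires n ≥ n₀/(1 + n₀/N) = 877.0492/(1 + 877.0492/43871) = 859.8593.
Rounding up, n = 860.

860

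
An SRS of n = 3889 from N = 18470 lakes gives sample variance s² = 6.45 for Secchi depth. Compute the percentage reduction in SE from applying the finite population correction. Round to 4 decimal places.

f = n/N = 3889/18470 = 0.21055766.
SE_no-fpc = √(s²/n) = 0.040724981; SE_fpc = √((1−f)s²/n) = 0.036184376.
Ratio = √(1−f) = 0.88850568. Reduction = 100·(1 − 0.88850568) = 11.1494%.

11.1494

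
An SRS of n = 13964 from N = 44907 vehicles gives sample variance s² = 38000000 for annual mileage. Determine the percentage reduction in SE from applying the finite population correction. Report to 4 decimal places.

f = n/N = 13964/44907 = 0.31095375.
SE_no-fpc = √(s²/n) = 52.165921; SE_fpc = √((1−f)s²/n) = 43.30231.
Ratio = √(1−f) = 0.83008810. Reduction = 100·(1 − 0.83008810) = 16.9912%.

16.9912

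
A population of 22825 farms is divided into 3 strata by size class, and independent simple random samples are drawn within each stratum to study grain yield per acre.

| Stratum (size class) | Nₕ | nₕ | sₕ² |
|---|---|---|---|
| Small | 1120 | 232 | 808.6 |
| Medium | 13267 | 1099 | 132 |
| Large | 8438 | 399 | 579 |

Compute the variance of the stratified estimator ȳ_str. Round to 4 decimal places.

0.2328

Var(ȳ_str) = Σₕ Wₕ²(1 − fₕ)sₕ²/nₕ with Wₕ = Nₕ/N, N = 22825.
Small: Wₕ = 0.04906900; term = 0.04906900²·(1 − 0.20714286)·808.6/232 = 0.0066535767.
Medium: Wₕ = 0.58124863; term = 0.58124863²·(1 − 0.08283711)·132/1099 = 0.037217449.
Large: Wₕ = 0.36968237; term = 0.36968237²·(1 − 0.04728609)·579/399 = 0.18894075.
Sum = 0.23281178.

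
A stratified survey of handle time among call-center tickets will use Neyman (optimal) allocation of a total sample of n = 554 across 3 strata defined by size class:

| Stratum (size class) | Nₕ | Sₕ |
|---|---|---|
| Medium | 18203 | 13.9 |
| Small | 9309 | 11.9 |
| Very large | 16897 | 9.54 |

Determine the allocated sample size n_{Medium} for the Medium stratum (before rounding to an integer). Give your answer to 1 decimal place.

267.0

Neyman allocation: nₕ = n·NₕSₕ / Σⱼ NⱼSⱼ.
Σ NⱼSⱼ = 18203·13.9 + 9309·11.9 + 16897·9.54 = 524996.18.
n_{Medium} = 554·18203·13.9 / 524996.18 = 267.0.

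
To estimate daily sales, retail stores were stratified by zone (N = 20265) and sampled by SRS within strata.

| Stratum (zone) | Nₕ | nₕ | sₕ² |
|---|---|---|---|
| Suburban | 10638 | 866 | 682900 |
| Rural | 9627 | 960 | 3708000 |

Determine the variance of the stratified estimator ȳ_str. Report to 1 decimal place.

984.4

Var(ȳ_str) = Σₕ Wₕ²(1 − fₕ)sₕ²/nₕ with Wₕ = Nₕ/N, N = 20265.
Suburban: Wₕ = 0.52494449; term = 0.52494449²·(1 − 0.08140628)·682900/866 = 199.61329.
Rural: Wₕ = 0.47505551; term = 0.47505551²·(1 − 0.09971954)·3708000/960 = 784.75672.
Sum = 984.37001.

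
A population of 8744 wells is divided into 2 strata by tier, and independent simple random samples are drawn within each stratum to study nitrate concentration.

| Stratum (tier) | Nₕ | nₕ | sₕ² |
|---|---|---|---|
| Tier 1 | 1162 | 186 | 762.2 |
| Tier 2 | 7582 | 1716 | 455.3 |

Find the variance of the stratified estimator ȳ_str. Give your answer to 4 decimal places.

0.2151

Var(ȳ_str) = Σₕ Wₕ²(1 − fₕ)sₕ²/nₕ with Wₕ = Nₕ/N, N = 8744.
Tier 1: Wₕ = 0.13289113; term = 0.13289113²·(1 − 0.16006885)·762.2/186 = 0.060784332.
Tier 2: Wₕ = 0.86710887; term = 0.86710887²·(1 − 0.22632551)·455.3/1716 = 0.15434263.
Sum = 0.21512696.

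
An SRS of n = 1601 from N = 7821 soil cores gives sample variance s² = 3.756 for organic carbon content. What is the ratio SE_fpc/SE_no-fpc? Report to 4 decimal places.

0.8918

f = n/N = 1601/7821 = 0.20470528.
SE_no-fpc = √(s²/n) = 0.048435872; SE_fpc = √((1−f)s²/n) = 0.043194771.
Ratio = √(1−f) = 0.89179298.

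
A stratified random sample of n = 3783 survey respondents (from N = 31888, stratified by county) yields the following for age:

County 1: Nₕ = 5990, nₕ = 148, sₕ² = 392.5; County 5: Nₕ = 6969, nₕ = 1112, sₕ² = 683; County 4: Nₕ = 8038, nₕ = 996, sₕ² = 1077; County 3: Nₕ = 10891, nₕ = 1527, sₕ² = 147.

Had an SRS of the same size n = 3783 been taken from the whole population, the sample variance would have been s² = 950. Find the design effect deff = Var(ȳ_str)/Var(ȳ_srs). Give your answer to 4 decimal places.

0.8393

Var(ȳ_str) = Σ Wₕ²(1−fₕ)sₕ²/nₕ with Wₕ = Nₕ/31888:
  County 1: (5990/31888)²·(1−148/5990)·392.5/148 = 0.091266576
  County 5: (6969/31888)²·(1−1112/6969)·683/1112 = 0.024655116
  County 4: (8038/31888)²·(1−996/8038)·1077/996 = 0.060192977
  County 3: (10891/31888)²·(1−1527/10891)·147/1527 = 0.0096550138
  → Var(ȳ_str) = 0.18576968.
Var(ȳ_srs) = (1 − 3783/31888)·950/3783 = 0.22133168.
deff = 0.18576968 / 0.22133168 = 0.8393.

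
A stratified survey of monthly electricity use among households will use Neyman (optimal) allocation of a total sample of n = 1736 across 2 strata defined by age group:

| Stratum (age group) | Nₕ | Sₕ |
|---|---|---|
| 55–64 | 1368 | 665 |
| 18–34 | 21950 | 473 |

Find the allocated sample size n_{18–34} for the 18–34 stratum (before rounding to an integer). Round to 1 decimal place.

1596.1

Neyman allocation: nₕ = n·NₕSₕ / Σⱼ NⱼSⱼ.
Σ NⱼSⱼ = 1368·665 + 21950·473 = 1.129207 × 10^7.
n_{18–34} = 1736·21950·473 / (1.129207 × 10^7) = 1596.1.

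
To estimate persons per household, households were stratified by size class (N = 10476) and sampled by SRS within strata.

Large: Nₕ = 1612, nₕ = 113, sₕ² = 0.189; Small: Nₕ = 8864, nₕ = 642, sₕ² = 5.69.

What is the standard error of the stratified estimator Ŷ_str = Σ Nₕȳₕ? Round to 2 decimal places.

806.21

Var(Ŷ_str) = Σₕ Nₕ²(1 − fₕ)sₕ²/nₕ.
Large: 1612²·(1 − 113/1612)·0.189/113 = 4041.5693.
Small: 8864²·(1 − 642/8864)·5.69/642 = 645928.52.
Sum = 649970.09.
SE = √(649970.09) = 806.21.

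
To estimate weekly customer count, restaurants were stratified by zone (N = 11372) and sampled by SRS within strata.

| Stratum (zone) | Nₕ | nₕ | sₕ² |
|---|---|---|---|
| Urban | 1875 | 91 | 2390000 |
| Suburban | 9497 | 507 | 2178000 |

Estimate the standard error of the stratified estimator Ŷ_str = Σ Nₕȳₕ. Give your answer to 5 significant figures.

Var(Ŷ_str) = Σₕ Nₕ²(1 − fₕ)sₕ²/nₕ.
Urban: 1875²·(1 − 91/1875)·2390000/91 = 8.7852198 × 10^10.
Suburban: 9497²·(1 − 507/9497)·2178000/507 = 3.6677189 × 10^11.
Sum = 4.5462409 × 10^11.
SE = √(4.5462409 × 10^11) = 674260.

674260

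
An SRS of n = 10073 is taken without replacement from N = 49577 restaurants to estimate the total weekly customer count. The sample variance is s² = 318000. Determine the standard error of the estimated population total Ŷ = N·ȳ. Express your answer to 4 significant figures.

Var(Ŷ) = N²·Var(ȳ) = N²·(1 − n/N)·s²/n.
f = 10073/49577 = 0.20317889; Var(ȳ) = 0.79682111·318000/10073 = 25.155278.
Var(Ŷ) = 49577² · 25.155278 = 6.1828628 × 10^10.
SE(Ŷ) = √(6.1828628 × 10^10) = 248700.

248700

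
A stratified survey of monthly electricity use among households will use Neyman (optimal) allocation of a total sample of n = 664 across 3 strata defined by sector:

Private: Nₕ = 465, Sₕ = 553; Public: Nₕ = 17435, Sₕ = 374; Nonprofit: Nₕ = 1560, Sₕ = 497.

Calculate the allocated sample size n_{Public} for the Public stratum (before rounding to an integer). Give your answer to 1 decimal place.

573.2

Neyman allocation: nₕ = n·NₕSₕ / Σⱼ NⱼSⱼ.
Σ NⱼSⱼ = 465·553 + 17435·374 + 1560·497 = 7.553155 × 10^6.
n_{Public} = 664·17435·374 / (7.553155 × 10^6) = 573.2.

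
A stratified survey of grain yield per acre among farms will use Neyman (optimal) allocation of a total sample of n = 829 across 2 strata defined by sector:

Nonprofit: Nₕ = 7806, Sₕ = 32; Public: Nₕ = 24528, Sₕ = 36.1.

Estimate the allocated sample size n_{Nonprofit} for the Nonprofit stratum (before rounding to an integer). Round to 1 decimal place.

182.4

Neyman allocation: nₕ = n·NₕSₕ / Σⱼ NⱼSⱼ.
Σ NⱼSⱼ = 7806·32 + 24528·36.1 = 1.1352528 × 10^6.
n_{Nonprofit} = 829·7806·32 / (1.1352528 × 10^6) = 182.4.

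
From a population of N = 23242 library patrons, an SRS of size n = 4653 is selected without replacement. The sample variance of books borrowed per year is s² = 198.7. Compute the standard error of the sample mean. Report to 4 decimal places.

0.1848

Under SRS without replacement, Var(ȳ) = (1 − f)·s²/n with f = n/N = 4653/23242 = 0.20019792.
Var(ȳ) = (1 − 0.20019792)·198.7/4653 = 0.79980208·0.042703632 = 0.034154454.
SE(ȳ) = √(0.034154454) = 0.1848.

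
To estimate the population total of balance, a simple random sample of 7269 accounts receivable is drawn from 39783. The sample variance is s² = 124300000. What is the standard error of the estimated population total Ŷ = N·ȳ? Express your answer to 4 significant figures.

4.703 × 10^6

Var(Ŷ) = N²·Var(ȳ) = N²·(1 − n/N)·s²/n.
f = 7269/39783 = 0.18271624; Var(ȳ) = 0.81728376·124300000/7269 = 13975.564.
Var(Ŷ) = 39783² · 13975.564 = 2.2118945 × 10^13.
SE(Ŷ) = √(2.2118945 × 10^13) = 4.703 × 10^6.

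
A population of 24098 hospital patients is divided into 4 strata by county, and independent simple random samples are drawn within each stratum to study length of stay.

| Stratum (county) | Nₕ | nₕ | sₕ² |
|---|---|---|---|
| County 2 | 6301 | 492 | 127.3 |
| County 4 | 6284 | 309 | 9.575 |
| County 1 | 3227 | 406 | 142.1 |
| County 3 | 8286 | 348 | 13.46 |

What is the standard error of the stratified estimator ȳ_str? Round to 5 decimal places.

Var(ȳ_str) = Σₕ Wₕ²(1 − fₕ)sₕ²/nₕ with Wₕ = Nₕ/N, N = 24098.
County 2: Wₕ = 0.26147398; term = 0.26147398²·(1 − 0.07808284)·127.3/492 = 0.01630843.
County 4: Wₕ = 0.26076853; term = 0.26076853²·(1 − 0.04917250)·9.575/309 = 0.002003514.
County 1: Wₕ = 0.13391153; term = 0.13391153²·(1 − 0.12581345)·142.1/406 = 0.0054866606.
County 3: Wₕ = 0.34384596; term = 0.34384596²·(1 − 0.04199855)·13.46/348 = 0.0043808647.
Sum = 0.028179469.
SE = √(0.028179469) = 0.16787.

0.16787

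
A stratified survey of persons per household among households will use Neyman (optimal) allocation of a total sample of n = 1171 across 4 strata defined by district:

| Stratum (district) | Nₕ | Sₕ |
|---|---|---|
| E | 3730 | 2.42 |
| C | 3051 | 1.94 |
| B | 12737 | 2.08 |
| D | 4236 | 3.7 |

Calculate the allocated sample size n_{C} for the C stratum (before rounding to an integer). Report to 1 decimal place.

121.4

Neyman allocation: nₕ = n·NₕSₕ / Σⱼ NⱼSⱼ.
Σ NⱼSⱼ = 3730·2.42 + 3051·1.94 + 12737·2.08 + 4236·3.7 = 57111.7.
n_{C} = 1171·3051·1.94 / 57111.7 = 121.4.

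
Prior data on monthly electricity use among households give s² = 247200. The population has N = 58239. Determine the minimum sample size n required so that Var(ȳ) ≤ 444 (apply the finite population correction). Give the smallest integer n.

Without fpc, n₀ = s²/D = 247200/444 = 556.7568.
With fpc, (1 − n/N)·s²/n ≤ D requires n ≥ n₀/(1 + n₀/N) = 556.7568/(1 + 556.7568/58239) = 551.4847.
Rounding up, n = 552.

552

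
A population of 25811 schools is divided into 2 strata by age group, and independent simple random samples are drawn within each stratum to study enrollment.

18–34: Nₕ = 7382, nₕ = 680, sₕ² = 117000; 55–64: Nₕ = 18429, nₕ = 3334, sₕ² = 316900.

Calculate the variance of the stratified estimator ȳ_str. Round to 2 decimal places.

Var(ȳ_str) = Σₕ Wₕ²(1 − fₕ)sₕ²/nₕ with Wₕ = Nₕ/N, N = 25811.
18–34: Wₕ = 0.28600209; term = 0.28600209²·(1 − 0.09211596)·117000/680 = 12.777496.
55–64: Wₕ = 0.71399791; term = 0.71399791²·(1 − 0.18091052)·316900/3334 = 39.69007.
Sum = 52.467566.

52.47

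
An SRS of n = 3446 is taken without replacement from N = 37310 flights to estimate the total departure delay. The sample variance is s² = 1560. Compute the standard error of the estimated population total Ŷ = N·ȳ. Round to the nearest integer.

23916

Var(Ŷ) = N²·Var(ȳ) = N²·(1 − n/N)·s²/n.
f = 3446/37310 = 0.09236130; Var(ȳ) = 0.90763870·1560/3446 = 0.41088693.
Var(Ŷ) = 37310² · 0.41088693 = 5.7196944 × 10^8.
SE(Ŷ) = √(5.7196944 × 10^8) = 23916.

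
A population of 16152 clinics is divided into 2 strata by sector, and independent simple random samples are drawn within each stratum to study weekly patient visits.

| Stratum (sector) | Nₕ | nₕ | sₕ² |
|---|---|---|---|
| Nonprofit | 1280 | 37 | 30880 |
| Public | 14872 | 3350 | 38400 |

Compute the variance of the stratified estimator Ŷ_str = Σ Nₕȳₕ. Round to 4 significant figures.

3.292 × 10^9

Var(Ŷ_str) = Σₕ Nₕ²(1 − fₕ)sₕ²/nₕ.
Nonprofit: 1280²·(1 − 37/1280)·30880/37 = 1.3278734 × 10^9.
Public: 14872²·(1 − 3350/14872)·38400/3350 = 1.9641908 × 10^9.
Sum = 3.2920642 × 10^9.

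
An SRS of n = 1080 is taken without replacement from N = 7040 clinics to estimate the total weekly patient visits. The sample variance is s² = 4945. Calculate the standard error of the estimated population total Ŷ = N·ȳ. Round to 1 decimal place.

Var(Ŷ) = N²·Var(ȳ) = N²·(1 − n/N)·s²/n.
f = 1080/7040 = 0.15340909; Var(ȳ) = 0.84659091·4945/1080 = 3.8762889.
Var(Ŷ) = 7040² · 3.8762889 = 1.9211508 × 10^8.
SE(Ŷ) = √(1.9211508 × 10^8) = 13860.6.

13860.6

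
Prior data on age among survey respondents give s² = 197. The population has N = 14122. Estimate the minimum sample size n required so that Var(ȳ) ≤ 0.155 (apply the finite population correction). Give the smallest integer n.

1167

Without fpc, n₀ = s²/D = 197/0.155 = 1270.9677.
With fpc, (1 − n/N)·s²/n ≤ D requires n ≥ n₀/(1 + n₀/N) = 1270.9677/(1 + 1270.9677/14122) = 1166.0263.
Rounding up, n = 1167.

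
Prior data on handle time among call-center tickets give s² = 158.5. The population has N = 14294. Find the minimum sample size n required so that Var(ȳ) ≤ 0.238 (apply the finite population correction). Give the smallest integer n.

Without fpc, n₀ = s²/D = 158.5/0.238 = 665.9664.
With fpc, (1 − n/N)·s²/n ≤ D requires n ≥ n₀/(1 + n₀/N) = 665.9664/(1 + 665.9664/14294) = 636.3199.
Rounding up, n = 637.

637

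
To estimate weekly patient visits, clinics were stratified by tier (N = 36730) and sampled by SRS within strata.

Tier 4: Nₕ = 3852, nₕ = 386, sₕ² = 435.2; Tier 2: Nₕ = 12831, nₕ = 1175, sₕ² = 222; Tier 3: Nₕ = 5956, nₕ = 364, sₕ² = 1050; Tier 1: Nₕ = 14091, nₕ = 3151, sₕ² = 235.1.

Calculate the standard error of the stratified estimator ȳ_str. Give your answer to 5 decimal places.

0.33443

Var(ȳ_str) = Σₕ Wₕ²(1 − fₕ)sₕ²/nₕ with Wₕ = Nₕ/N, N = 36730.
Tier 4: Wₕ = 0.10487340; term = 0.10487340²·(1 − 0.10020768)·435.2/386 = 0.011157697.
Tier 2: Wₕ = 0.34933297; term = 0.34933297²·(1 − 0.09157509)·222/1175 = 0.020945141.
Tier 3: Wₕ = 0.16215628; term = 0.16215628²·(1 − 0.06111484)·1050/364 = 0.071214415.
Tier 1: Wₕ = 0.38363735; term = 0.38363735²·(1 − 0.22361791)·235.1/3151 = 0.0085255323.
Sum = 0.11184279.
SE = √(0.11184279) = 0.33443.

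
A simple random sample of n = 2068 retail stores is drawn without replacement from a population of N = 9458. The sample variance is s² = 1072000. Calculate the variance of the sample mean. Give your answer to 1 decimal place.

Under SRS without replacement, Var(ȳ) = (1 − f)·s²/n with f = n/N = 2068/9458 = 0.21865088.
Var(ȳ) = (1 − 0.21865088)·1072000/2068 = 0.78134912·518.37524 = 405.03204.

405.0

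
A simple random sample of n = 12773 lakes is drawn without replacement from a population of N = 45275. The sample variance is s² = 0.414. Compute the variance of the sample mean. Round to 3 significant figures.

Under SRS without replacement, Var(ȳ) = (1 − f)·s²/n with f = n/N = 12773/45275 = 0.28212038.
Var(ȳ) = (1 − 0.28212038)·0.414/12773 = 0.71787962·3.2412119 × 10^-5 = 2.3268 × 10^-5.

2.33 × 10^-5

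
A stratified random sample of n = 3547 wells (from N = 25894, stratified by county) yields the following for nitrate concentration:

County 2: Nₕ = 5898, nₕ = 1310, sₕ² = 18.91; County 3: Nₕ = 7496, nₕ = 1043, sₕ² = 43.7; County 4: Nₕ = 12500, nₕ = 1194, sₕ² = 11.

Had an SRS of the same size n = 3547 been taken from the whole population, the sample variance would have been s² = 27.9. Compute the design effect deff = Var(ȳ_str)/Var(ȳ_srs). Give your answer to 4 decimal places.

Var(ȳ_str) = Σ Wₕ²(1−fₕ)sₕ²/nₕ with Wₕ = Nₕ/25894:
  County 2: (5898/25894)²·(1−1310/5898)·18.91/1310 = 5.8257269 × 10^-4
  County 3: (7496/25894)²·(1−1043/7496)·43.7/1043 = 0.0030226655
  County 4: (12500/25894)²·(1−1194/12500)·11/1194 = 0.0019418204
  → Var(ȳ_str) = 0.0055470586.
Var(ȳ_srs) = (1 − 3547/25894)·27.9/3547 = 0.0067883324.
deff = 0.0055470586 / 0.0067883324 = 0.8171.

0.8171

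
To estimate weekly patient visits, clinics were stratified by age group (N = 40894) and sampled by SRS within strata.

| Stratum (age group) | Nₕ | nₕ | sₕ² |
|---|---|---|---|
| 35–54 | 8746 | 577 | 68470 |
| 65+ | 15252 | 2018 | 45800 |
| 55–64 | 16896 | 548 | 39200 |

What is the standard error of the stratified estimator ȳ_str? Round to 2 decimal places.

Var(ȳ_str) = Σₕ Wₕ²(1 − fₕ)sₕ²/nₕ with Wₕ = Nₕ/N, N = 40894.
35–54: Wₕ = 0.21387001; term = 0.21387001²·(1 − 0.06597302)·68470/577 = 5.0697168.
65+: Wₕ = 0.37296425; term = 0.37296425²·(1 − 0.13231052)·45800/2018 = 2.7393218.
55–64: Wₕ = 0.41316575; term = 0.41316575²·(1 − 0.03243371)·39200/548 = 11.815031.
Sum = 19.62407.
SE = √(19.62407) = 4.43.

4.43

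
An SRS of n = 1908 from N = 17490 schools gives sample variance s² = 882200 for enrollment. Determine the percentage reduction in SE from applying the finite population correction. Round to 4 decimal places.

5.6120

f = n/N = 1908/17490 = 0.10909091.
SE_no-fpc = √(s²/n) = 21.502767; SE_fpc = √((1−f)s²/n) = 20.296027.
Ratio = √(1−f) = 0.94387981. Reduction = 100·(1 − 0.94387981) = 5.6120%.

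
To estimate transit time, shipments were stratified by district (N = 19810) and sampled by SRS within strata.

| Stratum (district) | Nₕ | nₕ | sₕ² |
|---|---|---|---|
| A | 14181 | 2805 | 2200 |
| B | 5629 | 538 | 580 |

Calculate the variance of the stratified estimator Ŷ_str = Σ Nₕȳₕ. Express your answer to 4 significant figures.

Var(Ŷ_str) = Σₕ Nₕ²(1 − fₕ)sₕ²/nₕ.
A: 14181²·(1 − 2805/14181)·2200/2805 = 1.2652789 × 10^8.
B: 5629²·(1 − 538/5629)·580/538 = 3.0894421 × 10^7.
Sum = 1.5742231 × 10^8.

1.574 × 10^8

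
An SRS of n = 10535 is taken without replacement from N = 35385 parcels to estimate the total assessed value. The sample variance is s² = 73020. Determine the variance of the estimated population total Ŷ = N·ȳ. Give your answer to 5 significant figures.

Var(Ŷ) = N²·Var(ȳ) = N²·(1 − n/N)·s²/n.
f = 10535/35385 = 0.29772502; Var(ȳ) = 0.70227498·73020/10535 = 4.8675955.
Var(Ŷ) = 35385² · 4.8675955 = 6.0947077 × 10^9.

6.0947 × 10^9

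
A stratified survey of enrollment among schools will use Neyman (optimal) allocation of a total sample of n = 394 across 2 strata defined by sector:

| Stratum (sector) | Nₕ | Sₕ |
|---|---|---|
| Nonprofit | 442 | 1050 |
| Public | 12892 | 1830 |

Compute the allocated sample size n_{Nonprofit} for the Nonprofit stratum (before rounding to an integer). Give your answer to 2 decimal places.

Neyman allocation: nₕ = n·NₕSₕ / Σⱼ NⱼSⱼ.
Σ NⱼSⱼ = 442·1050 + 12892·1830 = 2.405646 × 10^7.
n_{Nonprofit} = 394·442·1050 / (2.405646 × 10^7) = 7.60.

7.60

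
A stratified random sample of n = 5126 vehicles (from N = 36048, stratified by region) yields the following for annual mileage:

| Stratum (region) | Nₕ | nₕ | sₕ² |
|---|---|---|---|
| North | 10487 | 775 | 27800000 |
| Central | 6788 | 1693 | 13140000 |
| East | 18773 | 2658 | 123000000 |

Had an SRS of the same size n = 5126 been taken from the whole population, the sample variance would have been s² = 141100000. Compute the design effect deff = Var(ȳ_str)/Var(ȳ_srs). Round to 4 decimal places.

Var(ȳ_str) = Σ Wₕ²(1−fₕ)sₕ²/nₕ with Wₕ = Nₕ/36048:
  North: (10487/36048)²·(1−775/10487)·27800000/775 = 2811.5168
  Central: (6788/36048)²·(1−1693/6788)·13140000/1693 = 206.56754
  East: (18773/36048)²·(1−2658/18773)·123000000/2658 = 10773.375
  → Var(ȳ_str) = 13791.459.
Var(ȳ_srs) = (1 − 5126/36048)·141100000/5126 = 23612.111.
deff = 13791.459 / 23612.111 = 0.5841.

0.5841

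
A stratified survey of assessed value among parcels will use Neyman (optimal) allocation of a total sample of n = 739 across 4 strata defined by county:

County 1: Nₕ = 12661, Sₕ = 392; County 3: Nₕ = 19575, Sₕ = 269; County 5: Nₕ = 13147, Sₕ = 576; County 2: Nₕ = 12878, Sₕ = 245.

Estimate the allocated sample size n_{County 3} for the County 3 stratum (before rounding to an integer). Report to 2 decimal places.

Neyman allocation: nₕ = n·NₕSₕ / Σⱼ NⱼSⱼ.
Σ NⱼSⱼ = 12661·392 + 19575·269 + 13147·576 + 12878·245 = 2.0956569 × 10^7.
n_{County 3} = 739·19575·269 / (2.0956569 × 10^7) = 185.69.

185.69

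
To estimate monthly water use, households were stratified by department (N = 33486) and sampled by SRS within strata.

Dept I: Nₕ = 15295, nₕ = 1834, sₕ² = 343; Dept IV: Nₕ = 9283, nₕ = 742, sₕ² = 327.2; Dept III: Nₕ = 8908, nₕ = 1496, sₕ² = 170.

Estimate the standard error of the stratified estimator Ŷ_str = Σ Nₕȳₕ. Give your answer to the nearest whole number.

Var(Ŷ_str) = Σₕ Nₕ²(1 − fₕ)sₕ²/nₕ.
Dept I: 15295²·(1 − 1834/15295)·343/1834 = 3.8505396 × 10^7.
Dept IV: 9283²·(1 − 742/9283)·327.2/742 = 3.4962821 × 10^7.
Dept III: 8908²·(1 − 1496/8908)·170/1496 = 7.5029655 × 10^6.
Sum = 8.0971183 × 10^7.
SE = √(8.0971183 × 10^7) = 8998.

8998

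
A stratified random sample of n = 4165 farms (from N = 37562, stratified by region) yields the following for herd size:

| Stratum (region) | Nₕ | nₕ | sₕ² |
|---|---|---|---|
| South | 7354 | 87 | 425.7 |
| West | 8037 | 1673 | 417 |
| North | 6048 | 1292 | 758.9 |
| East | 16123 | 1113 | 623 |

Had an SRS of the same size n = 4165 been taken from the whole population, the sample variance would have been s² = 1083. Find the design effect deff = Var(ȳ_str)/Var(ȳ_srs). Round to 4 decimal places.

1.3078

Var(ȳ_str) = Σ Wₕ²(1−fₕ)sₕ²/nₕ with Wₕ = Nₕ/37562:
  South: (7354/37562)²·(1−87/7354)·425.7/87 = 0.18533855
  West: (8037/37562)²·(1−1673/8037)·417/1673 = 0.0090358047
  North: (6048/37562)²·(1−1292/6048)·758.9/1292 = 0.011975075
  East: (16123/37562)²·(1−1113/16123)·623/1113 = 0.096011225
  → Var(ȳ_str) = 0.30236065.
Var(ȳ_srs) = (1 − 4165/37562)·1083/4165 = 0.23119168.
deff = 0.30236065 / 0.23119168 = 1.3078.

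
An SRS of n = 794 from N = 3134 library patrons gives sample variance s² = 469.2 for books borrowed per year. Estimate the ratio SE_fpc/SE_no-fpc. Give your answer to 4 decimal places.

0.8641

f = n/N = 794/3134 = 0.25335035.
SE_no-fpc = √(s²/n) = 0.76872101; SE_fpc = √((1−f)s²/n) = 0.6642433.
Ratio = √(1−f) = 0.86408891.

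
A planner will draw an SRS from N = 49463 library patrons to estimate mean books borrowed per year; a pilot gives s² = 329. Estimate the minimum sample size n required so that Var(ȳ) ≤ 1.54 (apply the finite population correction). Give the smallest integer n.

Without fpc, n₀ = s²/D = 329/1.54 = 213.6364.
With fpc, (1 − n/N)·s²/n ≤ D requires n ≥ n₀/(1 + n₀/N) = 213.6364/(1 + 213.6364/49463) = 212.7176.
Rounding up, n = 213.

213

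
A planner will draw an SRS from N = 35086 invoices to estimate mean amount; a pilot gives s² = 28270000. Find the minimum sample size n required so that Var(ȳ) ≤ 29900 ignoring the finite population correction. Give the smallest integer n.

Without fpc, n₀ = s²/D = 28270000/29900 = 945.4849.
Rounding up, n = 946.

946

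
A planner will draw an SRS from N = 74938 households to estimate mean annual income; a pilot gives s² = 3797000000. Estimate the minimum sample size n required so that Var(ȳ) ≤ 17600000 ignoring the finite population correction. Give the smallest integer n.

Without fpc, n₀ = s²/D = 3797000000/17600000 = 215.7386.
Rounding up, n = 216.

216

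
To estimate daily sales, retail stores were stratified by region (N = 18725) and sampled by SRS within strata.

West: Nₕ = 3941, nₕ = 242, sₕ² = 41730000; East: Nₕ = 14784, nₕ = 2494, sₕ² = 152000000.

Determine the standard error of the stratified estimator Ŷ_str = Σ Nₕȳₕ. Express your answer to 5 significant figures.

Var(Ŷ_str) = Σₕ Nₕ²(1 − fₕ)sₕ²/nₕ.
West: 3941²·(1 − 242/3941)·41730000/242 = 2.5137598 × 10^12.
East: 14784²·(1 − 2494/14784)·152000000/2494 = 1.1073655 × 10^13.
Sum = 1.3587415 × 10^13.
SE = √(1.3587415 × 10^13) = 3.6861 × 10^6.

3.6861 × 10^6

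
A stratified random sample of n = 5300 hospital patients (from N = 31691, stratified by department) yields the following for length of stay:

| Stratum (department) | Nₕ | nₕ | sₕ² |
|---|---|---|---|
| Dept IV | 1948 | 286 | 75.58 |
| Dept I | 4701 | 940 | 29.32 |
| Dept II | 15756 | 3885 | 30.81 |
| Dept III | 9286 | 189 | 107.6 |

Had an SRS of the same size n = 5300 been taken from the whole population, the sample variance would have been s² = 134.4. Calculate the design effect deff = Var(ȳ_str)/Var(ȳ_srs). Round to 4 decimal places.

Var(ȳ_str) = Σ Wₕ²(1−fₕ)sₕ²/nₕ with Wₕ = Nₕ/31691:
  Dept IV: (1948/31691)²·(1−286/1948)·75.58/286 = 8.5190063 × 10^-4
  Dept I: (4701/31691)²·(1−940/4701)·29.32/940 = 5.4910805 × 10^-4
  Dept II: (15756/31691)²·(1−3885/15756)·30.81/3885 = 0.0014769373
  Dept III: (9286/31691)²·(1−189/9286)·107.6/189 = 0.047885657
  → Var(ȳ_str) = 0.050763603.
Var(ȳ_srs) = (1 − 5300/31691)·134.4/5300 = 0.021117539.
deff = 0.050763603 / 0.021117539 = 2.4039.

2.4039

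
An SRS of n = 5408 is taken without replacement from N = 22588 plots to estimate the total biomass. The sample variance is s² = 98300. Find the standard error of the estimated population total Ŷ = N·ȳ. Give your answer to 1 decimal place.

83986.4

Var(Ŷ) = N²·Var(ȳ) = N²·(1 − n/N)·s²/n.
f = 5408/22588 = 0.23941916; Var(ȳ) = 0.76058084·98300/5408 = 13.824907.
Var(Ŷ) = 22588² · 13.824907 = 7.0537129 × 10^9.
SE(Ŷ) = √(7.0537129 × 10^9) = 83986.4.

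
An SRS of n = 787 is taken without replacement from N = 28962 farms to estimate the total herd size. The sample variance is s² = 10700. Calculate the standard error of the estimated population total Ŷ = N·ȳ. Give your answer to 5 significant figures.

105330

Var(Ŷ) = N²·Var(ȳ) = N²·(1 − n/N)·s²/n.
f = 787/28962 = 0.02717354; Var(ȳ) = 0.97282646·10700/787 = 13.226484.
Var(Ŷ) = 28962² · 13.226484 = 1.1094341 × 10^10.
SE(Ŷ) = √(1.1094341 × 10^10) = 105330.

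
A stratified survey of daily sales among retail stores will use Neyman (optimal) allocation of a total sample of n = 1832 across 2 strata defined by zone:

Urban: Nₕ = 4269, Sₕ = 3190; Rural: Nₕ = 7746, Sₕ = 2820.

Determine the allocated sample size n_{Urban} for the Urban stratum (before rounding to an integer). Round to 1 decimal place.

703.5

Neyman allocation: nₕ = n·NₕSₕ / Σⱼ NⱼSⱼ.
Σ NⱼSⱼ = 4269·3190 + 7746·2820 = 3.546183 × 10^7.
n_{Urban} = 1832·4269·3190 / (3.546183 × 10^7) = 703.5.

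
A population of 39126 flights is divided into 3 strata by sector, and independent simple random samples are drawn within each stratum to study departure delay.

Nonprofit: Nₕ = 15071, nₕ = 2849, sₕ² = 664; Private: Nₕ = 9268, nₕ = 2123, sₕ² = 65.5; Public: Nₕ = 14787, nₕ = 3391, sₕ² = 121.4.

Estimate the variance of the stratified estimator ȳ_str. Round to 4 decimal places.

Var(ȳ_str) = Σₕ Wₕ²(1 − fₕ)sₕ²/nₕ with Wₕ = Nₕ/N, N = 39126.
Nonprofit: Wₕ = 0.38519143; term = 0.38519143²·(1 − 0.18903855)·664/2849 = 0.028043297.
Private: Wₕ = 0.23687573; term = 0.23687573²·(1 − 0.22906776)·65.5/2123 = 0.0013345924.
Public: Wₕ = 0.37793283; term = 0.37793283²·(1 − 0.22932305)·121.4/3391 = 0.0039408736.
Sum = 0.033318763.

0.0333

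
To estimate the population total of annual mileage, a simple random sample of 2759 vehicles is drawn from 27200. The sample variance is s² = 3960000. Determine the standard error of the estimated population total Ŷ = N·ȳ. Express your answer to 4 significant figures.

Var(Ŷ) = N²·Var(ȳ) = N²·(1 − n/N)·s²/n.
f = 2759/27200 = 0.10143382; Var(ȳ) = 0.89856618·3960000/2759 = 1289.7144.
Var(Ŷ) = 27200² · 1289.7144 = 9.541823 × 10^11.
SE(Ŷ) = √(9.541823 × 10^11) = 976800.

976800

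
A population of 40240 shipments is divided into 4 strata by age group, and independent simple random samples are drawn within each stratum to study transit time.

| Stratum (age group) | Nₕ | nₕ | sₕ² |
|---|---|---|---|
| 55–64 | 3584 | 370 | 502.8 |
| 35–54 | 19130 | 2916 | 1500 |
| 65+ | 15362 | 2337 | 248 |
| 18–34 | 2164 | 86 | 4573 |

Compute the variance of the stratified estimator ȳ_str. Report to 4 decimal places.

Var(ȳ_str) = Σₕ Wₕ²(1 − fₕ)sₕ²/nₕ with Wₕ = Nₕ/N, N = 40240.
55–64: Wₕ = 0.08906561; term = 0.08906561²·(1 − 0.10323661)·502.8/370 = 0.0096669946.
35–54: Wₕ = 0.47539761; term = 0.47539761²·(1 − 0.15243074)·1500/2916 = 0.098535547.
65+: Wₕ = 0.38175944; term = 0.38175944²·(1 − 0.15212863)·248/2337 = 0.013113014.
18–34: Wₕ = 0.05377734; term = 0.05377734²·(1 − 0.03974122)·4573/86 = 0.14766909.
Sum = 0.26898465.

0.2690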